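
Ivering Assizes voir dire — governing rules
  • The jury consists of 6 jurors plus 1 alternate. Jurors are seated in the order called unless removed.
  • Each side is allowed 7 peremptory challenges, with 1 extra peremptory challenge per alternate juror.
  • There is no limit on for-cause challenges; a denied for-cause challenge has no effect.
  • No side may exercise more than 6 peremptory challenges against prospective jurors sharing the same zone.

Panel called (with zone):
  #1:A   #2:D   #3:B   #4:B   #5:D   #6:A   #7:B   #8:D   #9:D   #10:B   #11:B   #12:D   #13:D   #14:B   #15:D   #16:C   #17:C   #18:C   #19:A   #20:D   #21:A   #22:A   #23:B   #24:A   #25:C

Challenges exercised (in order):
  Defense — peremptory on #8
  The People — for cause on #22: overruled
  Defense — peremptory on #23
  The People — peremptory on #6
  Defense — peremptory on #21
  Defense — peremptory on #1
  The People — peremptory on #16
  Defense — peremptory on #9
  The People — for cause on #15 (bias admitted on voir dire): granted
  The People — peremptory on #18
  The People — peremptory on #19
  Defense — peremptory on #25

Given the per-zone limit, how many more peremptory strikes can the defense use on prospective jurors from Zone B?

2

Defense peremptories so far: #8, #23, #21, #1, #9, #25 — 6 of 8 used, 2 left overall.
Against Zone B: #23 — 1 used; per-zone cap 6 leaves 5.
Binding limit: min(2, 5) = 2.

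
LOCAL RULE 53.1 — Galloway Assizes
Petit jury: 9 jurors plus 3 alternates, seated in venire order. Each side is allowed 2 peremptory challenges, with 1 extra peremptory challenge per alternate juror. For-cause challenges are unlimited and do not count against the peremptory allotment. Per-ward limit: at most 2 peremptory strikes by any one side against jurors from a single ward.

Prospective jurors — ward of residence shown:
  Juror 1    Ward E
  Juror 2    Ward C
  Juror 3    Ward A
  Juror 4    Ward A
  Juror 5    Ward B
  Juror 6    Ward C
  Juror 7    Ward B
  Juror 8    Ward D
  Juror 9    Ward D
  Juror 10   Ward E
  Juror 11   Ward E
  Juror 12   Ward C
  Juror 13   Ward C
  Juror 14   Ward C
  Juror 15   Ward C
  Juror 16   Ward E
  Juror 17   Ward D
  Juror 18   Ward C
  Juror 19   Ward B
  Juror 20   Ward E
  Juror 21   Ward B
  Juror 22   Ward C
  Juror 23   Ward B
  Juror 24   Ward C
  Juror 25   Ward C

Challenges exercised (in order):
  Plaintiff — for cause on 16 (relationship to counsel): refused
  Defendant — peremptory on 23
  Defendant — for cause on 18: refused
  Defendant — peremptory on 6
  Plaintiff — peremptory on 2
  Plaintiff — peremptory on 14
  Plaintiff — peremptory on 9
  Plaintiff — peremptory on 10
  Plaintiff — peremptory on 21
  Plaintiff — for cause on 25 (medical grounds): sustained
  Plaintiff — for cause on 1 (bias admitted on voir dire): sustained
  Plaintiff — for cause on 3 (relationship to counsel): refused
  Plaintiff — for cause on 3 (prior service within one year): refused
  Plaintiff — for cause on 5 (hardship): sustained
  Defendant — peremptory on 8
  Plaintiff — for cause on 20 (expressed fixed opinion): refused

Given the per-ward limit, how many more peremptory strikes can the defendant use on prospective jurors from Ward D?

Defendant peremptories so far: #23, #6, #8 — 3 of 5 used, 2 left overall.
Against Ward D: #8 — 1 used; per-ward cap 2 leaves 1.
Binding limit: min(2, 1) = 1.

1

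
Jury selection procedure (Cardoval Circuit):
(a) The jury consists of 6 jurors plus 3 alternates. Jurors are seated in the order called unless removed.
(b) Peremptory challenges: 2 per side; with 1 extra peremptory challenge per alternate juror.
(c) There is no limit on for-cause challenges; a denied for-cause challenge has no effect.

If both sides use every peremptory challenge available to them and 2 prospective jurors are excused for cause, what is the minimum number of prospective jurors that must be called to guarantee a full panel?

Seats to fill: 6 + 3 alternates = 9.
Peremptories: 2 + 1×3 = 5 per side × 2 sides = 10.
For-cause removals: 2.
Minimum venire: 9 + 10 + 2 = 21.

21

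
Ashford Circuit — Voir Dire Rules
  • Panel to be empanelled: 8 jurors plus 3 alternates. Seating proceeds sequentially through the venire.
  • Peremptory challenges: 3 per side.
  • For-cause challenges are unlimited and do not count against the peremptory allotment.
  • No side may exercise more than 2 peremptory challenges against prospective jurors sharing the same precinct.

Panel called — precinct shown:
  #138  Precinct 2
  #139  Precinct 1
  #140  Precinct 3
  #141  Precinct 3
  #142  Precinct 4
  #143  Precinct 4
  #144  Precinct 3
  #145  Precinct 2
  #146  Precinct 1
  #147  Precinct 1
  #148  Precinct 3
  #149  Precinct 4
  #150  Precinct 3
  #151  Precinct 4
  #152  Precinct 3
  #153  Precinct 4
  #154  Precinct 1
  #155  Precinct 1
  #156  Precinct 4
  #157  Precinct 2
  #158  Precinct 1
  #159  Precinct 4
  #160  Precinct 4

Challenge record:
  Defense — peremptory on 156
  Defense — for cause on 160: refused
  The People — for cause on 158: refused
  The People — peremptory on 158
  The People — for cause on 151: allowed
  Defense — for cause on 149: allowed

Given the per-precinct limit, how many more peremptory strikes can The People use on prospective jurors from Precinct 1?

1

The People peremptories so far: #158 — 1 of 3 used, 2 left overall.
Against Precinct 1: #158 — 1 used; per-precinct cap 2 leaves 1.
Binding limit: min(2, 1) = 1.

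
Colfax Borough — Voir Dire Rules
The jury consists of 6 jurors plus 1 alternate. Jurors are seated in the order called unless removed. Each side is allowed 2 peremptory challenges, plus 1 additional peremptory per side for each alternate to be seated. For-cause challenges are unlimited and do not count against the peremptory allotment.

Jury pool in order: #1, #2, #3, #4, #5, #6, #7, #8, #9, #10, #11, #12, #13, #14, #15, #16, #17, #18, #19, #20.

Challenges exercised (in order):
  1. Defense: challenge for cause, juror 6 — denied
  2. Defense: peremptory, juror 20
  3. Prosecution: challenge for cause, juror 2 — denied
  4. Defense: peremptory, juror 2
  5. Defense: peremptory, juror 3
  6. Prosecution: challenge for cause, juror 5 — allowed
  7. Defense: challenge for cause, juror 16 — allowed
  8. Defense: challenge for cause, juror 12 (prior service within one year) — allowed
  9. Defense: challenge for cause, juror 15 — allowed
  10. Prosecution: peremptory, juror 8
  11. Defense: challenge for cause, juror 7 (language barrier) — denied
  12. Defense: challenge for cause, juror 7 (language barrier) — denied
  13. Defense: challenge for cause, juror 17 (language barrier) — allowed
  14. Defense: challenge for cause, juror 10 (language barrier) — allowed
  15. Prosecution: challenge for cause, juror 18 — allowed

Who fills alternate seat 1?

Removed: #2, #3, #5, #8, #10, #12, #15, #16, #17, #18, #20. (#6, #7 stay — for-cause denied.)
Seating in order: seats 1–6 → #1, #4, #6, #7, #9, #11; alternates → #13.
So alternate 1 is #13.

13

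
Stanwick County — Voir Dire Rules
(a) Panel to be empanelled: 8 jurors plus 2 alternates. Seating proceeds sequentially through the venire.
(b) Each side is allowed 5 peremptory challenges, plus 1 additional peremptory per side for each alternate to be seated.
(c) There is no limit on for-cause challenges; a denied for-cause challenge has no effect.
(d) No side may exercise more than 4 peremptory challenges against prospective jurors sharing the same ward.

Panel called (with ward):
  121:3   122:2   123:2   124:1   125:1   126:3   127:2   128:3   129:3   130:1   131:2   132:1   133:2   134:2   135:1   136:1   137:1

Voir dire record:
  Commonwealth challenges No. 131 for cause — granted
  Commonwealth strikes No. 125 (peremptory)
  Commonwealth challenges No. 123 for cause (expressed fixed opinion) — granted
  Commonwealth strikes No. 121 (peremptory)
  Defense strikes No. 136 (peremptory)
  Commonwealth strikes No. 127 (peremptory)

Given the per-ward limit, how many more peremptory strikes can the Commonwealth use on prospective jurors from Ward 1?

Commonwealth peremptories so far: #125, #121, #127 — 3 of 7 used, 4 left overall.
Against Ward 1: #125 — 1 used; per-ward cap 4 leaves 3.
Binding limit: min(4, 3) = 3.

3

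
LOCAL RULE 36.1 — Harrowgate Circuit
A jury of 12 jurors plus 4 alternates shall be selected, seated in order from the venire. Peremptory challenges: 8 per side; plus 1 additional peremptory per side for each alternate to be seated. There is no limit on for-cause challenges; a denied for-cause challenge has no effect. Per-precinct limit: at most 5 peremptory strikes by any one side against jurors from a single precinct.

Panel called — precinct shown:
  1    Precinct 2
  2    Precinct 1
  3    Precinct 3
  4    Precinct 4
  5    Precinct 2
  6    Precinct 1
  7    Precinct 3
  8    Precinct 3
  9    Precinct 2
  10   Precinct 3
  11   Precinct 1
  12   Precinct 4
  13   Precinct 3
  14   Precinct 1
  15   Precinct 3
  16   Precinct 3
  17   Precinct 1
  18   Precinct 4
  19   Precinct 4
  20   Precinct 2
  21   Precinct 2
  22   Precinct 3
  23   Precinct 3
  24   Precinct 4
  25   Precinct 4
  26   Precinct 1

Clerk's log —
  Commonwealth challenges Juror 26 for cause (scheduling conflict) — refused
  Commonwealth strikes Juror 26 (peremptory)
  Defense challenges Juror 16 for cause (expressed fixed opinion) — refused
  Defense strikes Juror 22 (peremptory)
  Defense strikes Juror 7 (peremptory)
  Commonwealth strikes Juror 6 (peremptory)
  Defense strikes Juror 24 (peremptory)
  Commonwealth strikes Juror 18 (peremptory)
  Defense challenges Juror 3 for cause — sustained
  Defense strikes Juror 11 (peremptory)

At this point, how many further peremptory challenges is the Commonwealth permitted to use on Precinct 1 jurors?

Commonwealth peremptories so far: #26, #6, #18 — 3 of 12 used, 9 left overall.
Against Precinct 1: #26, #6 — 2 used; per-precinct cap 5 leaves 3.
Binding limit: min(9, 3) = 3.

3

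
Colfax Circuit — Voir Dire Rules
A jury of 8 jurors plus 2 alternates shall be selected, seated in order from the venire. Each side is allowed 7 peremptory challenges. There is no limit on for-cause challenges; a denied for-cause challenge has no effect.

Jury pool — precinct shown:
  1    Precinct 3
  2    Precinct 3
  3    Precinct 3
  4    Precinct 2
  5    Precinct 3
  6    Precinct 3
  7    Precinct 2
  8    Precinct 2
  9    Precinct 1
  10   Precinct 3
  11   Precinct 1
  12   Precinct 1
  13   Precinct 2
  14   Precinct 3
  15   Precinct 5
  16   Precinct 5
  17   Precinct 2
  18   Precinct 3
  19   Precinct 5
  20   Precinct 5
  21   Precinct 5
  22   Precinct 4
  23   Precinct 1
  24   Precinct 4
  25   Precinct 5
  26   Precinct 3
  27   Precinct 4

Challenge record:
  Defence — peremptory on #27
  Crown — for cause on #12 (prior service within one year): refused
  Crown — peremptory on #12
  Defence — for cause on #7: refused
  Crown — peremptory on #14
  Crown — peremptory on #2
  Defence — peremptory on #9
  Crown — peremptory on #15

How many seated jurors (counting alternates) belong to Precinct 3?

Removed: #2, #9, #12, #14, #15, #27.
Seated (10 incl. alternates): #1, #3, #4, #5, #6, #7, #8, #10, #11, #13.
Of those, in Precinct 3: #1, #3, #5, #6, #10 → 5.

5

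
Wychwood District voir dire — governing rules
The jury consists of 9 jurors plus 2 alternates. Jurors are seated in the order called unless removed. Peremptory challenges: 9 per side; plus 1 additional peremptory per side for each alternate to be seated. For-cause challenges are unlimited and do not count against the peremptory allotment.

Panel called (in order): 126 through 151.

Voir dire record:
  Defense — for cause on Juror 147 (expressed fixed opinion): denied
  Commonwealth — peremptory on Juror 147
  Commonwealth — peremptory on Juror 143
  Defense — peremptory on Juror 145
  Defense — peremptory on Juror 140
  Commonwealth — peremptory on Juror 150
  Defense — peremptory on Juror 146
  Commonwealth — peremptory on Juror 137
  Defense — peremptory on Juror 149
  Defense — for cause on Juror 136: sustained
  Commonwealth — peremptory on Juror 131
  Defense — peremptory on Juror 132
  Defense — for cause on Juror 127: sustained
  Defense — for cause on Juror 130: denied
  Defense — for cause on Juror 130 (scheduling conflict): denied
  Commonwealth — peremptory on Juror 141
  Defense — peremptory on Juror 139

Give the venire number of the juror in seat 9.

Removed: #127, #131, #132, #136, #137, #139, #140, #141, #143, #145, #146, #147, #149, #150. (#130 stays — for-cause denied.)
Seating in order: seats 1–9 → #126, #128, #129, #130, #133, #134, #135, #138, #142; alternates → #144, #148.
So seat 9 is #142.

142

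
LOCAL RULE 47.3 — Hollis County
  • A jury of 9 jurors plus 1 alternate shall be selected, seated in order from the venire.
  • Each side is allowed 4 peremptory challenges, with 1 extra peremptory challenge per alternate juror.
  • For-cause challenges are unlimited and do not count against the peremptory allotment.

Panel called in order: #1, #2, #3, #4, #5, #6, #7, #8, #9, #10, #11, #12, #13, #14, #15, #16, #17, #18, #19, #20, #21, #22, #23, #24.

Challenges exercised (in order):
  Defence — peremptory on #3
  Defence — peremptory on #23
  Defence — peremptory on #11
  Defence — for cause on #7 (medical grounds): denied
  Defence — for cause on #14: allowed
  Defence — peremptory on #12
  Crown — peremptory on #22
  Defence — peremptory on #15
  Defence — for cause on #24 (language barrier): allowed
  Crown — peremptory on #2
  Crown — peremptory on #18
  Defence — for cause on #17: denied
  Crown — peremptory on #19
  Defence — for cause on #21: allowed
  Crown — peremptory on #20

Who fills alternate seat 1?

Removed: #2, #3, #11, #12, #14, #15, #18, #19, #20, #21, #22, #23, #24. (#7, #17 stay — for-cause denied.)
Seating in order: seats 1–9 → #1, #4, #5, #6, #7, #8, #9, #10, #13; alternates → #16.
So alternate 1 is #16.

16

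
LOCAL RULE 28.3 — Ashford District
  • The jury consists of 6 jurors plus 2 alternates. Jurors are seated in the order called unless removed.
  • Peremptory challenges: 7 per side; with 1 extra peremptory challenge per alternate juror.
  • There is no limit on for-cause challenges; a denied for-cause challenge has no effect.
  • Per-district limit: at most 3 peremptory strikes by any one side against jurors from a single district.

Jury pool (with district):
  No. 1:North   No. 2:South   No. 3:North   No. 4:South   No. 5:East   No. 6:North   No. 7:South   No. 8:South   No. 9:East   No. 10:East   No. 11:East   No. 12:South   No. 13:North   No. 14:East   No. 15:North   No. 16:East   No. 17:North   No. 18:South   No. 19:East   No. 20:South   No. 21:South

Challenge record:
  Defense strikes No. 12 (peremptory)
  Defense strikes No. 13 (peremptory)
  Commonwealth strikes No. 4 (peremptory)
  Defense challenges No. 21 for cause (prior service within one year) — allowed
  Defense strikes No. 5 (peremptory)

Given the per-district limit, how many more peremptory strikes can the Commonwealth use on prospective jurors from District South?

Commonwealth peremptories so far: #4 — 1 of 9 used, 8 left overall.
Against District South: #4 — 1 used; per-district cap 3 leaves 2.
Binding limit: min(8, 2) = 2.

2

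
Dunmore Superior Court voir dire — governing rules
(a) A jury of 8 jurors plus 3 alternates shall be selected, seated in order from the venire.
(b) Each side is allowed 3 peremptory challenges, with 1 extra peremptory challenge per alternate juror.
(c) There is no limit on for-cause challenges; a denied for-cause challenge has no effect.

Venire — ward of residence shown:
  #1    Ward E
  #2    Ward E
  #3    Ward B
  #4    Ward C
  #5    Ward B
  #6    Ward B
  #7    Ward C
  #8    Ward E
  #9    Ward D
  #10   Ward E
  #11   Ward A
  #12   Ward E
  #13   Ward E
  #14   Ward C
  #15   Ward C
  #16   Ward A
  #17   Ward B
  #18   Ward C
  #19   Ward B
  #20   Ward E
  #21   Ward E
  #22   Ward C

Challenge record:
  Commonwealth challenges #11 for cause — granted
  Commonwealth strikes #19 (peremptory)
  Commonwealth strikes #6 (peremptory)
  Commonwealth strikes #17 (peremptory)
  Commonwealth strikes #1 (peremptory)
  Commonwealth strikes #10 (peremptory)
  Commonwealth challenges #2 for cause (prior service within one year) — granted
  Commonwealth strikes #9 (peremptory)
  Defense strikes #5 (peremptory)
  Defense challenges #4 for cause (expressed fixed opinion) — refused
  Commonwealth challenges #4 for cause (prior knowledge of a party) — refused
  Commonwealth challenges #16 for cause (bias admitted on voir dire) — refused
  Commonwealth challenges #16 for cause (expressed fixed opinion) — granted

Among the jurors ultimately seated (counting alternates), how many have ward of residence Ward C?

5

Removed: #1, #2, #5, #6, #9, #10, #11, #16, #17, #19.
Seated (11 incl. alternates): #3, #4, #7, #8, #12, #13, #14, #15, #18, #20, #21.
Of those, in Ward C: #4, #7, #14, #15, #18 → 5.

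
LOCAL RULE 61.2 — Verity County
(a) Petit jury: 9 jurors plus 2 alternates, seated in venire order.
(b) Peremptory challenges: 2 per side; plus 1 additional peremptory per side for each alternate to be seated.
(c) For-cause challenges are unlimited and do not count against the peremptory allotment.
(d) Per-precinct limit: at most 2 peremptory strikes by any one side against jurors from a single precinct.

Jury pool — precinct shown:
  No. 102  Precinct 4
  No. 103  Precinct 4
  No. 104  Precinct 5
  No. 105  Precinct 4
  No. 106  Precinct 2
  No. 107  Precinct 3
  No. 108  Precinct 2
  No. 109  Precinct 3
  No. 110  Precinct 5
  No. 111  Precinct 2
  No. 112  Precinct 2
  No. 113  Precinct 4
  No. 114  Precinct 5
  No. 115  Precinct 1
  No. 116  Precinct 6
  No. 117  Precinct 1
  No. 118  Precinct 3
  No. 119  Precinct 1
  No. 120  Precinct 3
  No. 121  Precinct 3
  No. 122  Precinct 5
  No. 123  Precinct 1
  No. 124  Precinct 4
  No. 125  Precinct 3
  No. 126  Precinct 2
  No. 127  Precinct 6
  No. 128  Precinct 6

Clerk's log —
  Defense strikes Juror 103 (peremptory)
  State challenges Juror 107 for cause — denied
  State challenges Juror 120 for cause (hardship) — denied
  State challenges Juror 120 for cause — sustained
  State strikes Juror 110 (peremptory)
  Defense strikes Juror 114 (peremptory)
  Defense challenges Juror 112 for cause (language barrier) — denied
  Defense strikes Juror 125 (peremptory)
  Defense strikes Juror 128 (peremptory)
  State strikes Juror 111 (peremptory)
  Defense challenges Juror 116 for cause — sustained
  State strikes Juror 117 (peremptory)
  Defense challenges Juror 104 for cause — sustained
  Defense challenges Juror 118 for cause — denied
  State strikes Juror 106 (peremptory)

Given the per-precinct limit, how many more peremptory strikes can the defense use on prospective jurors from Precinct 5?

0

Defense peremptories so far: #103, #114, #125, #128 — 4 of 4 used, 0 left overall.
Against Precinct 5: #114 — 1 used; per-precinct cap 2 leaves 1.
Binding limit: min(0, 1) = 0.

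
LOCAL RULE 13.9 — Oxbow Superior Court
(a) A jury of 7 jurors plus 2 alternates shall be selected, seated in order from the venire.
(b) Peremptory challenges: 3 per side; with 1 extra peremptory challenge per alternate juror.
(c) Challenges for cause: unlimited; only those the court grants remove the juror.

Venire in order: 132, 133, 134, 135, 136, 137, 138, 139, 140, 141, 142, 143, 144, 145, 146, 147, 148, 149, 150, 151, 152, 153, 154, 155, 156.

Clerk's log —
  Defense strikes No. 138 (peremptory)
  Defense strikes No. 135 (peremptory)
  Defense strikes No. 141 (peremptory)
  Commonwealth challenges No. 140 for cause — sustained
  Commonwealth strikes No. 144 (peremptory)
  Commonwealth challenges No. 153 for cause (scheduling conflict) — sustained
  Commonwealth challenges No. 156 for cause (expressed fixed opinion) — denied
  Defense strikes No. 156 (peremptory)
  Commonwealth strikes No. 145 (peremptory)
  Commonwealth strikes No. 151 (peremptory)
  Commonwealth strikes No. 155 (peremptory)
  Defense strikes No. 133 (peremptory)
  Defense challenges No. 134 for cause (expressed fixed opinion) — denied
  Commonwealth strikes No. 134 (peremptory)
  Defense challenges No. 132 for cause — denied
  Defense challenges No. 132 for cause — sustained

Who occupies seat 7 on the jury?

Removed: #132, #133, #134, #135, #138, #140, #141, #144, #145, #151, #153, #155, #156.
Seating in order: seats 1–7 → #136, #137, #139, #142, #143, #146, #147; alternates → #148, #149.
So seat 7 is #147.

147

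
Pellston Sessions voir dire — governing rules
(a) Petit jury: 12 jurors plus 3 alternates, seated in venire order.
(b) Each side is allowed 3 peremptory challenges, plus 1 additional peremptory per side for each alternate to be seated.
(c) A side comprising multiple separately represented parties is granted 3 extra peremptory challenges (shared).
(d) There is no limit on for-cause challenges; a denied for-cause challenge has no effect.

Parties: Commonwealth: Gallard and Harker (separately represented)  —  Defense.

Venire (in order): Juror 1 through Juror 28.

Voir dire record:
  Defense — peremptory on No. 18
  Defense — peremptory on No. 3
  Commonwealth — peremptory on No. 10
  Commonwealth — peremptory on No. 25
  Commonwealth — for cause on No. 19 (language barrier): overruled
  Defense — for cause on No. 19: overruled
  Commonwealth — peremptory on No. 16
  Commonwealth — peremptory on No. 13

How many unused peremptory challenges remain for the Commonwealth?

Commonwealth allotment: 3 base + 1 × 3 alternates + 3 multi-party = 9.
Commonwealth peremptories used: #10, #25, #16, #13 — 4 (the for-cause on #19 doesn't count).
Remaining: 9 − 4 = 5.

5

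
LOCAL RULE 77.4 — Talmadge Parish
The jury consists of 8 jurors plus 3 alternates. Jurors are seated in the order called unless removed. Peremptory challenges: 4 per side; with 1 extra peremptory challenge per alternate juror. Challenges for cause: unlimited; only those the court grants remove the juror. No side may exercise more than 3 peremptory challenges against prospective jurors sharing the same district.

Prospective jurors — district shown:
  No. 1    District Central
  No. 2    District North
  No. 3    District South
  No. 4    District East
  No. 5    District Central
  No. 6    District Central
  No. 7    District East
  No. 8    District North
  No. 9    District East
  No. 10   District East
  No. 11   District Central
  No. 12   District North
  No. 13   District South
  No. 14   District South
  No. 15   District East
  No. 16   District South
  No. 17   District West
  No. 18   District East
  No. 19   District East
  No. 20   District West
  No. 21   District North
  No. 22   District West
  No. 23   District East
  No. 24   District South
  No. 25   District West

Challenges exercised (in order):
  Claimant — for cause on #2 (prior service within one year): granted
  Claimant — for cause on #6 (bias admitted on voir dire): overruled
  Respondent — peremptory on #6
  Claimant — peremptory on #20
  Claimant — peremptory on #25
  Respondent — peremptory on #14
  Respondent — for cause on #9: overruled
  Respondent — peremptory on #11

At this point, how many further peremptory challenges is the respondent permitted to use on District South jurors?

2

Respondent peremptories so far: #6, #14, #11 — 3 of 7 used, 4 left overall.
Against District South: #14 — 1 used; per-district cap 3 leaves 2.
Binding limit: min(4, 2) = 2.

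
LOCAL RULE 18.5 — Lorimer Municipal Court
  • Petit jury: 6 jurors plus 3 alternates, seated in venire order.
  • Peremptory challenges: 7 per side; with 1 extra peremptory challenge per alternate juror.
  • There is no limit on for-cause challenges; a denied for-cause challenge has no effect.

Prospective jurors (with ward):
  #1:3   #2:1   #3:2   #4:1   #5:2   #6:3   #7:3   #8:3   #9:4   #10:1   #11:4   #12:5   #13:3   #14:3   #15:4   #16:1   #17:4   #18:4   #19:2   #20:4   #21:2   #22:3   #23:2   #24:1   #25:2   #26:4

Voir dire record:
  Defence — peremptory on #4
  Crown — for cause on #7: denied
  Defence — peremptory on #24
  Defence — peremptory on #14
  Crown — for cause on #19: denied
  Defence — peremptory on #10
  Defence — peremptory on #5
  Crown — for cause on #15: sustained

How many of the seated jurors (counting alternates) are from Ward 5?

1

Removed: #4, #5, #10, #14, #15, #24.
Seated (9 incl. alternates): #1, #2, #3, #6, #7, #8, #9, #11, #12.
Of those, in Ward 5: #12 → 1.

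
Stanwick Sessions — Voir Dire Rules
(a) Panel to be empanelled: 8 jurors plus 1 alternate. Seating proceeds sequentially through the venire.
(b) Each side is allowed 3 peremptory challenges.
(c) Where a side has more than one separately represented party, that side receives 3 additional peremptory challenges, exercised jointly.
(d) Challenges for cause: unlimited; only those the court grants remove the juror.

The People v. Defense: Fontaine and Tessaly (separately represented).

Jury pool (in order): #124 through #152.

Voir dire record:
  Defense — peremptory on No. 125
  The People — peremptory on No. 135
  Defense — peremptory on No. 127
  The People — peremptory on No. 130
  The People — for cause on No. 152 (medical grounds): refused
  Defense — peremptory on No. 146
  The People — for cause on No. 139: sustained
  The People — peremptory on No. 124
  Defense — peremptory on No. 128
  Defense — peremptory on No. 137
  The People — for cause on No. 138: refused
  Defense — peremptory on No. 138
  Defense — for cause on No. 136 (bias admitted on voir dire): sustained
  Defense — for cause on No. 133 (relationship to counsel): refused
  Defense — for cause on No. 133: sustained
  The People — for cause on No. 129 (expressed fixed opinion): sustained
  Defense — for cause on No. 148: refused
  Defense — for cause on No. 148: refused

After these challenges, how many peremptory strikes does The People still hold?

The People allotment: 3.
The People peremptories used: #135, #130, #124 — 3 (for-cause on #152, #139, #138, #129 don't count).
Remaining: 3 − 3 = 0.

0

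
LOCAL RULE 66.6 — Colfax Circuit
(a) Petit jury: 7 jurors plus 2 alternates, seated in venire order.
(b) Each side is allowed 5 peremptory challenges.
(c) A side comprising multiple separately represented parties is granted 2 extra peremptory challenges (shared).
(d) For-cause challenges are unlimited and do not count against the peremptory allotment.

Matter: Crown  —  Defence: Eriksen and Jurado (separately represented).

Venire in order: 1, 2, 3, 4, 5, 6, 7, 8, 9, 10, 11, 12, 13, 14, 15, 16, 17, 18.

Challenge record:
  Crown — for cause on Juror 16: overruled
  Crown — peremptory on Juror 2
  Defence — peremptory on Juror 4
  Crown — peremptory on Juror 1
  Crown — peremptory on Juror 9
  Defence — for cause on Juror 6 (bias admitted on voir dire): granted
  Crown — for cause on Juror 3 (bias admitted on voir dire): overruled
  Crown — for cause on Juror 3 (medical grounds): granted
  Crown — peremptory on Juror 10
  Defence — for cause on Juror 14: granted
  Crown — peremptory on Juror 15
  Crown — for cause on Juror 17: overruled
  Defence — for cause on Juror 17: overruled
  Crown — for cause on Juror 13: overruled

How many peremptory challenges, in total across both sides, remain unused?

Crown allotment: 5. Defence allotment: 5 base + 2 multi-party = 7.
Crown peremptories used: #2, #1, #9, #10, #15 — 5 (for-cause on #16, #3, #3, #17, #13 don't count).
Defence peremptories used: #4 — 1 (for-cause on #6, #14, #17 don't count).
Remaining: (5 − 5) + (7 − 1) = 6.

6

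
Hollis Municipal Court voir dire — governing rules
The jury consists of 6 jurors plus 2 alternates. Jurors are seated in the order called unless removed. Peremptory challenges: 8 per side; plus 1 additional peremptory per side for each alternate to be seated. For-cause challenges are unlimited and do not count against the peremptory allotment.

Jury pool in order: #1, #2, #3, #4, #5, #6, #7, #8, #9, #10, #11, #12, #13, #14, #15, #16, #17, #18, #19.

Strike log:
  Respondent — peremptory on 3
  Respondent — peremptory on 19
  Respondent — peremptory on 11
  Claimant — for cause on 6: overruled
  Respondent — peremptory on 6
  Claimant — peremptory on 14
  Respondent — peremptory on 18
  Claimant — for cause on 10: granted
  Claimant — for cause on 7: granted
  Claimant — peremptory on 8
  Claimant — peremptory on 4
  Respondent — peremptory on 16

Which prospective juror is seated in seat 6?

13

Removed: #3, #4, #6, #7, #8, #10, #11, #14, #16, #18, #19.
Seating in order: seats 1–6 → #1, #2, #5, #9, #12, #13; alternates → #15, #17.
So seat 6 is #13.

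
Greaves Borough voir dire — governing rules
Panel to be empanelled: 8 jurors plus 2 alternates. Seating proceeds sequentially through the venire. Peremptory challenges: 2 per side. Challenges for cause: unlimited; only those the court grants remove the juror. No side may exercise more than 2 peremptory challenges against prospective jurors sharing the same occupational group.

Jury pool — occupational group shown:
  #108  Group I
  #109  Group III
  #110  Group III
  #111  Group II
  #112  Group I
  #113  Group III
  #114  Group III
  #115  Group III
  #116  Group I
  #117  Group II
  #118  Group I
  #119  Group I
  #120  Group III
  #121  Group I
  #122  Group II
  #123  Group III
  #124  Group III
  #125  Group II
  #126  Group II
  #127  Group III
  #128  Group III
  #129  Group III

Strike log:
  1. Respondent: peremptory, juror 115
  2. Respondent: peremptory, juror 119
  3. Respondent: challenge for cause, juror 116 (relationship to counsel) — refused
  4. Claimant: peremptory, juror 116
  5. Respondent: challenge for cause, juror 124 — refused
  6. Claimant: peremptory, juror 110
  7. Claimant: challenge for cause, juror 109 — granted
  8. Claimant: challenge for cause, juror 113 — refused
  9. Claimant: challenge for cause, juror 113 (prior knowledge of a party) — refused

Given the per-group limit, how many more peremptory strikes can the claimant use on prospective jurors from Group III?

Claimant peremptories so far: #116, #110 — 2 of 2 used, 0 left overall.
Against Group III: #110 — 1 used; per-group cap 2 leaves 1.
Binding limit: min(0, 1) = 0.

0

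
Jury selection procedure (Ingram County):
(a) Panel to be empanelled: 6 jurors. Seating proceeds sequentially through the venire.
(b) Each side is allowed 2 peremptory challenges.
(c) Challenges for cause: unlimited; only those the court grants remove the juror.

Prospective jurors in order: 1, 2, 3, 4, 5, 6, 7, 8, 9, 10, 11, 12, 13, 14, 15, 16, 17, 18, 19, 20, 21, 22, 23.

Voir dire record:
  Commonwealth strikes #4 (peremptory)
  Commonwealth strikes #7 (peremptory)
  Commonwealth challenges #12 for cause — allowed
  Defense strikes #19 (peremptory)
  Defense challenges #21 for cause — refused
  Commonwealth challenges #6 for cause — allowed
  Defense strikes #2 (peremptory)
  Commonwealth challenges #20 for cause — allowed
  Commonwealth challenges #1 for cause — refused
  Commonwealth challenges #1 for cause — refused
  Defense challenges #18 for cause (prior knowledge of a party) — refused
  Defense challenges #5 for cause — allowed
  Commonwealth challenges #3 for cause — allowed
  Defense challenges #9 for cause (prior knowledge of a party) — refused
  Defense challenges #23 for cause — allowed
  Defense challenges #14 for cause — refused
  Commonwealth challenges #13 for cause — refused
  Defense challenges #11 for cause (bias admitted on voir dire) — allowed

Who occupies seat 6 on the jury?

14

Removed: #2, #3, #4, #5, #6, #7, #11, #12, #19, #20, #23. (#1, #9, #13, #14, #18, #21 stay — for-cause denied.)
Seating in order: seats 1–6 → #1, #8, #9, #10, #13, #14.
So seat 6 is #14.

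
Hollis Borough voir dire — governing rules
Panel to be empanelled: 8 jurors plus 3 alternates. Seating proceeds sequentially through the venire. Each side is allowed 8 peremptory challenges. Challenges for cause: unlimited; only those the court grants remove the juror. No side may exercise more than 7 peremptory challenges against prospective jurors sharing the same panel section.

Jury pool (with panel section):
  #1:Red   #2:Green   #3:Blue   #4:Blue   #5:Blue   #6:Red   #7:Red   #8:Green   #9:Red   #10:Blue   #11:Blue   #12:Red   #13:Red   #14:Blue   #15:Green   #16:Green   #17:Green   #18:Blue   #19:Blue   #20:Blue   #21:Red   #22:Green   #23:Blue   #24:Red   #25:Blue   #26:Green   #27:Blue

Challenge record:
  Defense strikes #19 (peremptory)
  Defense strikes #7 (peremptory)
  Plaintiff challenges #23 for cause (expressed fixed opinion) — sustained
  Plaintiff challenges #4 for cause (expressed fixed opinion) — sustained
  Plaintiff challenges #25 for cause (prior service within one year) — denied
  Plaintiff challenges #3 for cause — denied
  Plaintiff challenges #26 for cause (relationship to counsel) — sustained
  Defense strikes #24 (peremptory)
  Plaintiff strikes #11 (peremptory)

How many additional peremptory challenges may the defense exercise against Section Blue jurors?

5

Defense peremptories so far: #19, #7, #24 — 3 of 8 used, 5 left overall.
Against Section Blue: #19 — 1 used; per-section cap 7 leaves 6.
Binding limit: min(5, 6) = 5.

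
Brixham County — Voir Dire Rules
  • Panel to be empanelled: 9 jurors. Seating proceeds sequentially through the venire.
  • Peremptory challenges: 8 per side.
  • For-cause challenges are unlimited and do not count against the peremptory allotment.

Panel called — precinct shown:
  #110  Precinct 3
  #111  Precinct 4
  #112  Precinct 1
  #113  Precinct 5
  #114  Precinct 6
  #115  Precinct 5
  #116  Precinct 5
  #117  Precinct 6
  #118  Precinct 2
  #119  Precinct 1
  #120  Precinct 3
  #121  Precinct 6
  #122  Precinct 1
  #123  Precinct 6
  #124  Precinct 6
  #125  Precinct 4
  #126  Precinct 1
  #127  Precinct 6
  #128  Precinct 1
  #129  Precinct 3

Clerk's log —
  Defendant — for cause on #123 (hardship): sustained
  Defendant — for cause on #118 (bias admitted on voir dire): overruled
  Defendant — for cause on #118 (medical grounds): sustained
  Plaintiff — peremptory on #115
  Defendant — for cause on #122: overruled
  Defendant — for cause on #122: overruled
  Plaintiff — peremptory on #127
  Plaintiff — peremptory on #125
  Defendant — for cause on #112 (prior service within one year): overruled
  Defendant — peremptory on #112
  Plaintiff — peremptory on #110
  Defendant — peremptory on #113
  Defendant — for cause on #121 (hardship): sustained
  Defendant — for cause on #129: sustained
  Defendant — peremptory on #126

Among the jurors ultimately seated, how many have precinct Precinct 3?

1

Removed: #110, #112, #113, #115, #118, #121, #123, #125, #126, #127, #129.
Seated jurors 1–9: #111, #114, #116, #117, #119, #120, #122, #124, #128.
Of those, in Precinct 3: #120 → 1.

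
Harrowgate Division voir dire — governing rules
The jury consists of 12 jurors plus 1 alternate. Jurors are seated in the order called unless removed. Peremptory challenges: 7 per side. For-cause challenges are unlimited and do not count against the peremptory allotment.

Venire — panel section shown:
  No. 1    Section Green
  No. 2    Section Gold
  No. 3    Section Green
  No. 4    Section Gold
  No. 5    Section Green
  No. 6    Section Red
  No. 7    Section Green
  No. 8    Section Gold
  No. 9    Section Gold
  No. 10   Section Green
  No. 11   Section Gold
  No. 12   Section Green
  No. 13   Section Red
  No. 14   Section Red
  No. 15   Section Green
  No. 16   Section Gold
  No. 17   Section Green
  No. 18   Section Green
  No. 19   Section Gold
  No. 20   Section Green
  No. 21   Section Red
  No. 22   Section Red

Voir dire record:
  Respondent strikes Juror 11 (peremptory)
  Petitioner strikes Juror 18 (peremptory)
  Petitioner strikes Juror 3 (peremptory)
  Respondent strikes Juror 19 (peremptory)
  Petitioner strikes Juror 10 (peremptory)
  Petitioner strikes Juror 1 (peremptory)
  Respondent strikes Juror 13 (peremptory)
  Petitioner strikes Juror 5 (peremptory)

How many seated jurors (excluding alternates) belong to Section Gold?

Removed: #1, #3, #5, #10, #11, #13, #18, #19.
Seated jurors 1–12: #2, #4, #6, #7, #8, #9, #12, #14, #15, #16, #17, #20 (alternates #21 not counted).
Of those, in Section Gold: #2, #4, #8, #9, #16 → 5.

5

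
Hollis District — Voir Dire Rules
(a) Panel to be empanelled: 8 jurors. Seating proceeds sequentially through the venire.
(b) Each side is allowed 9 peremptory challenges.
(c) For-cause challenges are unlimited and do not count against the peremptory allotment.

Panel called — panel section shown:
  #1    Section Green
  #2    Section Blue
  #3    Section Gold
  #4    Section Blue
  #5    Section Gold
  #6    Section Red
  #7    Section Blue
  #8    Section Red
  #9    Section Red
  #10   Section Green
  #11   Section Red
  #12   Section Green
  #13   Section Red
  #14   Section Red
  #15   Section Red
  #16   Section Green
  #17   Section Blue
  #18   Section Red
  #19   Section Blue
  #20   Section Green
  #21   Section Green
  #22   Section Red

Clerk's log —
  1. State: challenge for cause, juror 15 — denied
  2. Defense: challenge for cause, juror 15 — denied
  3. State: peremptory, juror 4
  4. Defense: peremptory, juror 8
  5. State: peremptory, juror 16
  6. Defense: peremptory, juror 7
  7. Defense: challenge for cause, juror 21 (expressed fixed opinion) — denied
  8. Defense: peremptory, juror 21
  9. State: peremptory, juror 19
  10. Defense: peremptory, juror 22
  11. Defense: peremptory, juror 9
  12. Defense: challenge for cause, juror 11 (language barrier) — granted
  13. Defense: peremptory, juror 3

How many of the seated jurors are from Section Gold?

1

Removed: #3, #4, #7, #8, #9, #11, #16, #19, #21, #22.
Seated jurors 1–8: #1, #2, #5, #6, #10, #12, #13, #14.
Of those, in Section Gold: #5 → 1.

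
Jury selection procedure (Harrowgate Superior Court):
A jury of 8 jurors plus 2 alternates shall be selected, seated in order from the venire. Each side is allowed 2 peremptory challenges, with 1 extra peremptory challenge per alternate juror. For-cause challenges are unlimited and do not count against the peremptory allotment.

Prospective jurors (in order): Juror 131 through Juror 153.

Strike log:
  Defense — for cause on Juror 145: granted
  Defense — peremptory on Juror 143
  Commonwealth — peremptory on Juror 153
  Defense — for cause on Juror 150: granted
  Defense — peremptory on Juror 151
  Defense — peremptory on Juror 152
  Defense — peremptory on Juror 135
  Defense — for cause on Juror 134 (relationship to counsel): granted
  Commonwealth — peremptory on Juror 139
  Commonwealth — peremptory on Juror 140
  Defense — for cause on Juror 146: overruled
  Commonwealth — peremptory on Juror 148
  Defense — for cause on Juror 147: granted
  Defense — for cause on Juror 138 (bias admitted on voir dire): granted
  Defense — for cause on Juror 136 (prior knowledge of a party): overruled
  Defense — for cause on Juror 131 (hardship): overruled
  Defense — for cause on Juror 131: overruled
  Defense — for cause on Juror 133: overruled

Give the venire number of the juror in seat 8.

144

Removed: #134, #135, #138, #139, #140, #143, #145, #147, #148, #150, #151, #152, #153. (#131, #133, #136, #146 stay — for-cause denied.)
Seating in order: seats 1–8 → #131, #132, #133, #136, #137, #141, #142, #144; alternates → #146, #149.
So seat 8 is #144.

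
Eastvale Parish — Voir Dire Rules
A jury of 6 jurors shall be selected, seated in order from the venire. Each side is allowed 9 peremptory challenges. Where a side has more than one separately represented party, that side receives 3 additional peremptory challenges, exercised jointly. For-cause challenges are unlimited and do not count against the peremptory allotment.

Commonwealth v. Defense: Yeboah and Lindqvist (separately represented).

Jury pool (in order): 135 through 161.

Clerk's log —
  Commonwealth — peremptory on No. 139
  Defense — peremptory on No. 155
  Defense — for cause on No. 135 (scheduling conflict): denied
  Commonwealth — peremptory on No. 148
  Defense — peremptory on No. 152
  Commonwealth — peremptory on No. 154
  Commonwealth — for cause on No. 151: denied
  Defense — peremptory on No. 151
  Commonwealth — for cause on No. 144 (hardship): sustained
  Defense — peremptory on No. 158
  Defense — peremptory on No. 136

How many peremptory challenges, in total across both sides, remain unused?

Commonwealth allotment: 9. Defense allotment: 9 base + 3 multi-party = 12.
Commonwealth peremptories used: #139, #148, #154 — 3 (for-cause on #151, #144 don't count).
Defense peremptories used: #155, #152, #151, #158, #136 — 5 (the for-cause on #135 doesn't count).
Remaining: (9 − 3) + (12 − 5) = 13.

13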